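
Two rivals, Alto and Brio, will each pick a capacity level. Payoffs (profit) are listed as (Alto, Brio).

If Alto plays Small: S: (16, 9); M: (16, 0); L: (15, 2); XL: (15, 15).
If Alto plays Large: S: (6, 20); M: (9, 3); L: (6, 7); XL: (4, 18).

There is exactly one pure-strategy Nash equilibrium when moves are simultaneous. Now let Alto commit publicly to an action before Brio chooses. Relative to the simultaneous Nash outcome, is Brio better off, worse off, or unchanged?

Brio best-responds to each possible Alto move:
- Small: Brio compares 9, 0, 2, 15 and picks XL; Alto would get 15.
- Large: Brio compares 20, 3, 7, 18 and picks S; Alto would get 6.
Maximizing over 15, 6, Alto chooses Small. Subgame-perfect outcome: (Small, XL) with payoffs (15, 15).
Under simultaneous play:
Alto's best replies: S→Small; M→Small; L→Small; XL→Small.
Brio's best replies: Small→XL; Large→S.
The unique mutual best reply is (Small, XL), giving (15, 15).
Brio earns 15 sequentially versus 15 at the Nash outcome: unchanged.

unchanged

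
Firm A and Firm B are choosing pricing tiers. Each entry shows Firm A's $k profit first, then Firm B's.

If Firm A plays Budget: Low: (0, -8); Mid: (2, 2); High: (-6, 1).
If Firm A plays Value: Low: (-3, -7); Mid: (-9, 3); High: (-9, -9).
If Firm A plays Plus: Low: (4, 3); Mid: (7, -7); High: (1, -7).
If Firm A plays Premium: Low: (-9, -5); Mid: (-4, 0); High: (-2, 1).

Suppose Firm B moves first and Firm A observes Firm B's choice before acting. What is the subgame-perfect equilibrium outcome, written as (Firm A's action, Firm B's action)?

Work backward from Firm A's decision.
- Low: BR = Plus, leader payoff 3.
- Mid: BR = Plus, leader payoff -7.
- High: BR = Plus, leader payoff -7.
Firm B's induced payoffs are 3, -7, -7, so Firm B commits to Low. Subgame-perfect outcome: (Plus, Low) with payoffs (4, 3).

(Plus, Low)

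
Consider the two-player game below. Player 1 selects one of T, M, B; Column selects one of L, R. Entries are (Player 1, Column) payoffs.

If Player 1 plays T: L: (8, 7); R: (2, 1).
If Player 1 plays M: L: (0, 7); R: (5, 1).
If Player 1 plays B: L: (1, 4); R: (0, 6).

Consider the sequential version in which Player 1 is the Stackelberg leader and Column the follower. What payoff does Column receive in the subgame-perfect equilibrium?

7

Work backward from Column's decision.
- T: Column compares 7, 1 and picks L; Player 1 would get 8.
- M: Column compares 7, 1 and picks L; Player 1 would get 0.
- B: Column compares 4, 6 and picks R; Player 1 would get 0.
Maximizing over 8, 0, 0, Player 1 chooses T. Subgame-perfect outcome: (T, L) with payoffs (8, 7).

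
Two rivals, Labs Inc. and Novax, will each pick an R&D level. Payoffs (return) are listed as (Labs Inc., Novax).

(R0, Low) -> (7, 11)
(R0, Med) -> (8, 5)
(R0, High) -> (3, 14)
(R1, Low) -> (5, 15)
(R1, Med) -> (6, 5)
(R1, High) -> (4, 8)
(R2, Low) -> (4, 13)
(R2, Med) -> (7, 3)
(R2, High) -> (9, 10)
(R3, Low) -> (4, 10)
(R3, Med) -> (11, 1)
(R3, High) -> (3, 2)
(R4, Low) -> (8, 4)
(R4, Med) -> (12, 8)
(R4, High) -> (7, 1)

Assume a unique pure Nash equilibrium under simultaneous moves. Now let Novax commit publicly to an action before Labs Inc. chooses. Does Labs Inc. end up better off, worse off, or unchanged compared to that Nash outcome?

Work backward from Labs Inc.'s decision.
- Low: Labs Inc. compares 7, 5, 4, 4, 8 and picks R4; Novax would get 4.
- Med: Labs Inc. compares 8, 6, 7, 11, 12 and picks R4; Novax would get 8.
- High: Labs Inc. compares 3, 4, 9, 3, 7 and picks R2; Novax would get 10.
Among 4, 8, 10, the best is 10 at High. Subgame-perfect outcome: (R2, High) with payoffs (9, 10).
Under simultaneous play:
Labs Inc.'s best replies: Low→R4; Med→R4; High→R2.
Novax's best replies: R0→High; R1→Low; R2→Low; R3→Low; R4→Med.
The unique mutual best reply is (R4, Med), giving (12, 8).
Labs Inc. earns 9 sequentially versus 12 at the Nash outcome: worse off.

worse off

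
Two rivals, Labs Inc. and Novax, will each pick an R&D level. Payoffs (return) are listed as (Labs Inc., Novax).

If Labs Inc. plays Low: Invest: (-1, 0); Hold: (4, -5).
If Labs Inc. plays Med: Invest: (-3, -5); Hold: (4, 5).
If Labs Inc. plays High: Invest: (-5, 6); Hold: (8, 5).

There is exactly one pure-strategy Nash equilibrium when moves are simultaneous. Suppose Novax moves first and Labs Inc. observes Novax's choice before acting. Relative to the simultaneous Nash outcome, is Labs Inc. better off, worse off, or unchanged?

better off

Work backward from Labs Inc.'s decision.
- Invest: BR = Low, leader payoff 0.
- Hold: BR = High, leader payoff 5.
Maximizing over 0, 5, Novax chooses Hold. Subgame-perfect outcome: (High, Hold) with payoffs (8, 5).
For the simultaneous game, intersect best replies.
Labs Inc.'s best replies: Invest→Low; Hold→High.
Novax's best replies: Low→Invest; Med→Hold; High→Invest.
The unique mutual best reply is (Low, Invest), giving (-1, 0).
Labs Inc. earns 8 sequentially versus -1 at the Nash outcome: better off.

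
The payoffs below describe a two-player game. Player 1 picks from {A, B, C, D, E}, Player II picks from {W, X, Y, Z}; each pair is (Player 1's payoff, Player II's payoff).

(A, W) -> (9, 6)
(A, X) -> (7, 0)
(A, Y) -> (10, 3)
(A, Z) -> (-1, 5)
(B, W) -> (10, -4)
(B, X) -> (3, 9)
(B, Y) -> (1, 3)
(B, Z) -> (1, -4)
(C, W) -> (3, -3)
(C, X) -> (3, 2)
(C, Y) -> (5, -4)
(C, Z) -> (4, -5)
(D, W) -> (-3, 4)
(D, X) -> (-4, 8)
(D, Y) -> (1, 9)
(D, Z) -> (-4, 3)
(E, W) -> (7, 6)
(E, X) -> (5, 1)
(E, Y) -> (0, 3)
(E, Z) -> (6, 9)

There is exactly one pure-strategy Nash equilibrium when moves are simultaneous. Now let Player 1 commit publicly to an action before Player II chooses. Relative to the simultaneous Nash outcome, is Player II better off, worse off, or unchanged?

worse off

Work backward from Player II's decision.
- A → Player II plays W (best of 6, 0, 3, 5); Player 1 gets 9.
- B → Player II plays X (best of -4, 9, 3, -4); Player 1 gets 3.
- C → Player II plays X (best of -3, 2, -4, -5); Player 1 gets 3.
- D → Player II plays Y (best of 4, 8, 9, 3); Player 1 gets 1.
- E → Player II plays Z (best of 6, 1, 3, 9); Player 1 gets 6.
Maximizing over 9, 3, 3, 1, 6, Player 1 chooses A. Subgame-perfect outcome: (A, W) with payoffs (9, 6).
For the simultaneous game, intersect best replies.
Player 1's best replies: W→B; X→A; Y→A; Z→E.
Player II's best replies: A→W; B→X; C→X; D→Y; E→Z.
Only (E, Z) has each player best-responding; Nash payoffs (6, 9).
Player II earns 6 sequentially versus 9 at the Nash outcome: worse off.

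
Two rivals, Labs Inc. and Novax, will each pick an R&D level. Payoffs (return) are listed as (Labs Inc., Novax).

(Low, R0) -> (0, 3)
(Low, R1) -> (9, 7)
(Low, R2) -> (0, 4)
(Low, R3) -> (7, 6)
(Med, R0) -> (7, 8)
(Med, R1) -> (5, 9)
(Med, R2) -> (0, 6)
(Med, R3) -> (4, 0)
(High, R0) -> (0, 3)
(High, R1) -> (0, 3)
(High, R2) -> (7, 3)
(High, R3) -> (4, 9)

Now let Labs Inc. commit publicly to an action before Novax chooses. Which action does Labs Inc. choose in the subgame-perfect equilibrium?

Backward induction with Labs Inc. moving first.
- Low: Novax compares 3, 7, 4, 6 and picks R1; Labs Inc. would get 9.
- Med: Novax compares 8, 9, 6, 0 and picks R1; Labs Inc. would get 5.
- High: Novax compares 3, 3, 3, 9 and picks R3; Labs Inc. would get 4.
Among 9, 5, 4, the best is 9 at Low. Subgame-perfect outcome: (Low, R1) with payoffs (9, 7).

Low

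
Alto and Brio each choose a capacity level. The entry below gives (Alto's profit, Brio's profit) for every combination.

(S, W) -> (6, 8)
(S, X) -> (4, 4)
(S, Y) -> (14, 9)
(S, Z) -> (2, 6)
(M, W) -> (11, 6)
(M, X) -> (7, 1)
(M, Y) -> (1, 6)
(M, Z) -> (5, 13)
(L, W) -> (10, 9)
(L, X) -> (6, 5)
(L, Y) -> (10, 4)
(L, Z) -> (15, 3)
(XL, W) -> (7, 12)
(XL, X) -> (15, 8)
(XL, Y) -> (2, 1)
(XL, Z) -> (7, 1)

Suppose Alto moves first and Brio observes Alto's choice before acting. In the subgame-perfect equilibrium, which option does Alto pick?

S

Brio best-responds to each possible Alto move:
- S → Brio plays Y (best of 8, 4, 9, 6); Alto gets 14.
- M → Brio plays Z (best of 6, 1, 6, 13); Alto gets 5.
- L → Brio plays W (best of 9, 5, 4, 3); Alto gets 10.
- XL → Brio plays W (best of 12, 8, 1, 1); Alto gets 7.
Alto's induced payoffs are 14, 5, 10, 7, so Alto commits to S. Subgame-perfect outcome: (S, Y) with payoffs (14, 9).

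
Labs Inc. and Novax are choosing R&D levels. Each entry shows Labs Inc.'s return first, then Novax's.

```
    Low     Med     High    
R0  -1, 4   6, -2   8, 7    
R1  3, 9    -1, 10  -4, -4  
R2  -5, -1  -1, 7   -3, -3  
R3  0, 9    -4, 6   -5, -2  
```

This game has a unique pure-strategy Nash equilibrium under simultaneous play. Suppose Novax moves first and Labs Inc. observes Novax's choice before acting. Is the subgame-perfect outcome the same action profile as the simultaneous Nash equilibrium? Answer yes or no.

Labs Inc. best-responds to each possible Novax move:
- Low: Labs Inc. compares -1, 3, -5, 0 and picks R1; Novax would get 9.
- Med: Labs Inc. compares 6, -1, -1, -4 and picks R0; Novax would get -2.
- High: Labs Inc. compares 8, -4, -3, -5 and picks R0; Novax would get 7.
Maximizing over 9, -2, 7, Novax chooses Low. Subgame-perfect outcome: (R1, Low) with payoffs (3, 9).
Now find the simultaneous Nash equilibrium.
Labs Inc.'s best replies: Low→R1; Med→R0; High→R0.
Novax's best replies: R0→High; R1→Med; R2→Med; R3→Low.
Only (R0, High) has each player best-responding; Nash payoffs (8, 7).
Sequential outcome (R1, Low) differs from the Nash profile (R0, High).

no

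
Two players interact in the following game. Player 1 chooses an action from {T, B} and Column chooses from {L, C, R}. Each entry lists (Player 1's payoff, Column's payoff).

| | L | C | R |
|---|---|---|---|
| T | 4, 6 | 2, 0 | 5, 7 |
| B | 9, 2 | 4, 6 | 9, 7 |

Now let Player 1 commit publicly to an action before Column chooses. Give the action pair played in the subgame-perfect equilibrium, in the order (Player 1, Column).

Backward induction with Player 1 moving first.
- T: BR = R, leader payoff 5.
- B: BR = R, leader payoff 9.
Maximizing over 5, 9, Player 1 chooses B. Subgame-perfect outcome: (B, R) with payoffs (9, 7).

(B, R)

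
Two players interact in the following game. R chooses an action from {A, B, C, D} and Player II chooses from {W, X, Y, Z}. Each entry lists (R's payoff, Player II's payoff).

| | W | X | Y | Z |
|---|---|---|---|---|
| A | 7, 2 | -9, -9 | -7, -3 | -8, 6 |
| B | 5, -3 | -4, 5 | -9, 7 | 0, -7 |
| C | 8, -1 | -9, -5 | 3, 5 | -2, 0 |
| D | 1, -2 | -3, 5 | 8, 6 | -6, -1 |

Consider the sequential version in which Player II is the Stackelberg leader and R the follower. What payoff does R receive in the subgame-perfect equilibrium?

8

Backward induction with Player II moving first.
- W: R compares 7, 5, 8, 1 and picks C; Player II would get -1.
- X: R compares -9, -4, -9, -3 and picks D; Player II would get 5.
- Y: R compares -7, -9, 3, 8 and picks D; Player II would get 6.
- Z: R compares -8, 0, -2, -6 and picks B; Player II would get -7.
Maximizing over -1, 5, 6, -7, Player II chooses Y. Subgame-perfect outcome: (D, Y) with payoffs (8, 6).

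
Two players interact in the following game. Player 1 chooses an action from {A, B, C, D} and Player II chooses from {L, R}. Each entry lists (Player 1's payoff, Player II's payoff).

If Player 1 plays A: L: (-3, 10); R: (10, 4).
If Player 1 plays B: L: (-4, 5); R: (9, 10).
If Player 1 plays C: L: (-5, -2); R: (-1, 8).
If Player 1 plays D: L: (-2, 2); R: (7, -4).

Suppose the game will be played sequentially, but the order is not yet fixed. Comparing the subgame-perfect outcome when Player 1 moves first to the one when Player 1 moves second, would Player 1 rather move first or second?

second

If Player 1 leads: Player II's best replies are A→L, B→R, C→R, D→L; Player 1's induced payoffs -3, 9, -1, -2; outcome (B, R), payoffs (9, 10).
If Player II leads: Player 1's best replies are L→D, R→A; Player II's induced payoffs 2, 4; outcome (A, R), payoffs (10, 4).
Player 1 gets 9 moving first and 10 moving second, so Player 1 prefers to move second.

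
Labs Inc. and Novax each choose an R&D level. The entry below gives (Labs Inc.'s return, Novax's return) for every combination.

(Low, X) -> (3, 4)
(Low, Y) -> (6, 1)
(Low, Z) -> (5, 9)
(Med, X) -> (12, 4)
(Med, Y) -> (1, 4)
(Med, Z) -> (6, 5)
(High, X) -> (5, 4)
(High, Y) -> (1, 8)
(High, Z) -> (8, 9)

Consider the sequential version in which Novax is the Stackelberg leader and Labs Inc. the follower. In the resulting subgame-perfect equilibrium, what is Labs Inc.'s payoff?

8

Work backward from Labs Inc.'s decision.
- X: BR = Med, leader payoff 4.
- Y: BR = Low, leader payoff 1.
- Z: BR = High, leader payoff 9.
Maximizing over 4, 1, 9, Novax chooses Z. Subgame-perfect outcome: (High, Z) with payoffs (8, 9).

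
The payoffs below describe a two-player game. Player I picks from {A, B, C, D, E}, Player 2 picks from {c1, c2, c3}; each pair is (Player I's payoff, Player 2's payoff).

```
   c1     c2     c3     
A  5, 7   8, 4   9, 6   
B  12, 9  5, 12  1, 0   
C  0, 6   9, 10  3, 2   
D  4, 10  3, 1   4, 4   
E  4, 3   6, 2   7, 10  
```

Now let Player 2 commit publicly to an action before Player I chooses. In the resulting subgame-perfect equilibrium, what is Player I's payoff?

Backward induction with Player 2 moving first.
- c1: Player I compares 5, 12, 0, 4, 4 and picks B; Player 2 would get 9.
- c2: Player I compares 8, 5, 9, 3, 6 and picks C; Player 2 would get 10.
- c3: Player I compares 9, 1, 3, 4, 7 and picks A; Player 2 would get 6.
Maximizing over 9, 10, 6, Player 2 chooses c2. Subgame-perfect outcome: (C, c2) with payoffs (9, 10).

9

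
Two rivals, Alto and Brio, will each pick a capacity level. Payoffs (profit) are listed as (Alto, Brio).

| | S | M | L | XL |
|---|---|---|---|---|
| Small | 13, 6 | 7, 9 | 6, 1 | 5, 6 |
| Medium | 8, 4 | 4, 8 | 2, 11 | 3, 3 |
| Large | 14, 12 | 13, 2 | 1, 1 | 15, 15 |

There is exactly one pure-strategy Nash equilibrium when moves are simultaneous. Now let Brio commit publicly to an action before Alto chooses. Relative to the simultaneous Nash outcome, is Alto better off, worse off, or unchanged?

unchanged

Backward induction with Brio moving first.
- S: BR = Large, leader payoff 12.
- M: BR = Large, leader payoff 2.
- L: BR = Small, leader payoff 1.
- XL: BR = Large, leader payoff 15.
Among 12, 2, 1, 15, the best is 15 at XL. Subgame-perfect outcome: (Large, XL) with payoffs (15, 15).
Now find the simultaneous Nash equilibrium.
Alto's best replies: S→Large; M→Large; L→Small; XL→Large.
Brio's best replies: Small→M; Medium→L; Large→XL.
The unique mutual best reply is (Large, XL), giving (15, 15).
Alto earns 15 sequentially versus 15 at the Nash outcome: unchanged.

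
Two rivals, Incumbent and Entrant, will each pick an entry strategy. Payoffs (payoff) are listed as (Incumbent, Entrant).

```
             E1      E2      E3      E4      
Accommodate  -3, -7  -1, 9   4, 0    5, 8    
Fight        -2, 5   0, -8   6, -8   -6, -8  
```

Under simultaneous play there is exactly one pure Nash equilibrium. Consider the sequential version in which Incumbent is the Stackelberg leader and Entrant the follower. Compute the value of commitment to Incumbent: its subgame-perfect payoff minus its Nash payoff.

1

Work backward from Entrant's decision.
- Accommodate: Entrant compares -7, 9, 0, 8 and picks E2; Incumbent would get -1.
- Fight: Entrant compares 5, -8, -8, -8 and picks E1; Incumbent would get -2.
Among -1, -2, the best is -1 at Accommodate. Subgame-perfect outcome: (Accommodate, E2) with payoffs (-1, 9).
Under simultaneous play:
Incumbent's best replies: E1→Fight; E2→Fight; E3→Fight; E4→Accommodate.
Entrant's best replies: Accommodate→E2; Fight→E1.
Only (Fight, E1) has each player best-responding; Nash payoffs (-2, 5).
Incumbent's commitment gain: -1 − -2 = 1.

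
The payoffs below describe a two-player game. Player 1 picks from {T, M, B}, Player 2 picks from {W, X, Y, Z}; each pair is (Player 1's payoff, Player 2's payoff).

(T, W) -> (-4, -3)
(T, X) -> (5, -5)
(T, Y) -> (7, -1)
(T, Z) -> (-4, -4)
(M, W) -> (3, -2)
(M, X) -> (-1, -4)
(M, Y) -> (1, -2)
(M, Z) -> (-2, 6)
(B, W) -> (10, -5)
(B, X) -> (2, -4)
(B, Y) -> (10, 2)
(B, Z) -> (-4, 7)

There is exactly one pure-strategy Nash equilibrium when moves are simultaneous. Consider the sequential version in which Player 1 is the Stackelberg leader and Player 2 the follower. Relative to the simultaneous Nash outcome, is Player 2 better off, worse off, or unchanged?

Work backward from Player 2's decision.
- T → Player 2 plays Y (best of -3, -5, -1, -4); Player 1 gets 7.
- M → Player 2 plays Z (best of -2, -4, -2, 6); Player 1 gets -2.
- B → Player 2 plays Z (best of -5, -4, 2, 7); Player 1 gets -4.
Maximizing over 7, -2, -4, Player 1 chooses T. Subgame-perfect outcome: (T, Y) with payoffs (7, -1).
Under simultaneous play:
Player 1's best replies: W→B; X→T; Y→B; Z→M.
Player 2's best replies: T→Y; M→Z; B→Z.
The unique mutual best reply is (M, Z), giving (-2, 6).
Player 2 earns -1 sequentially versus 6 at the Nash outcome: worse off.

worse off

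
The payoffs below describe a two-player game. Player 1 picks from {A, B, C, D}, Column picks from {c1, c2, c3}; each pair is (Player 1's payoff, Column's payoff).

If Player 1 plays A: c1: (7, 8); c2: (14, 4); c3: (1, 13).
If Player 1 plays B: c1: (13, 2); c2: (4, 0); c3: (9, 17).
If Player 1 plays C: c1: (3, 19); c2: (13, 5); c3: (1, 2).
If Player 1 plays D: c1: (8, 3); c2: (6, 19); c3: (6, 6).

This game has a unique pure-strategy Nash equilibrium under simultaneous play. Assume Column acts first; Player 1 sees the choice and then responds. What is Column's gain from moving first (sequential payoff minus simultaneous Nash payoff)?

0

Player 1 best-responds to each possible Column move:
- c1: Player 1 compares 7, 13, 3, 8 and picks B; Column would get 2.
- c2: Player 1 compares 14, 4, 13, 6 and picks A; Column would get 4.
- c3: Player 1 compares 1, 9, 1, 6 and picks B; Column would get 17.
Column's induced payoffs are 2, 4, 17, so Column commits to c3. Subgame-perfect outcome: (B, c3) with payoffs (9, 17).
Under simultaneous play:
Player 1's best replies: c1→B; c2→A; c3→B.
Column's best replies: A→c3; B→c3; C→c1; D→c2.
Only (B, c3) has each player best-responding; Nash payoffs (9, 17).
Column's commitment gain: 17 − 17 = 0.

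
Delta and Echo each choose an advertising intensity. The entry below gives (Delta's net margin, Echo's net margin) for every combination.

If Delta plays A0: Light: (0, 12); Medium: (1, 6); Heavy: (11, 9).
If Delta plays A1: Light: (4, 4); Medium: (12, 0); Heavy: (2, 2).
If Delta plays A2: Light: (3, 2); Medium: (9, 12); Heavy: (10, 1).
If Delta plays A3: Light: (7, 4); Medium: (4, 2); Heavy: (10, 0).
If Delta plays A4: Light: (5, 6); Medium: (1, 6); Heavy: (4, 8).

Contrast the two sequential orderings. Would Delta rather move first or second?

If Delta leads: Echo's best replies are A0→Light, A1→Light, A2→Medium, A3→Light, A4→Heavy; Delta's induced payoffs 0, 4, 9, 7, 4; outcome (A2, Medium), payoffs (9, 12).
If Echo leads: Delta's best replies are Light→A3, Medium→A1, Heavy→A0; Echo's induced payoffs 4, 0, 9; outcome (A0, Heavy), payoffs (11, 9).
Delta gets 9 moving first and 11 moving second, so Delta prefers to move second.

second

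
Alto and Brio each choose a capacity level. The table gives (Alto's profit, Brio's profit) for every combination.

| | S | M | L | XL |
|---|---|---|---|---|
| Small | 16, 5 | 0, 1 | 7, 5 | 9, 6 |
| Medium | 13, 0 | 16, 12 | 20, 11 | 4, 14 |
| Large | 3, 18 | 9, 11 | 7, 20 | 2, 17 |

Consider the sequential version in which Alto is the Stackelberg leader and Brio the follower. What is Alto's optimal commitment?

Backward induction with Alto moving first.
- Small: Brio compares 5, 1, 5, 6 and picks XL; Alto would get 9.
- Medium: Brio compares 0, 12, 11, 14 and picks XL; Alto would get 4.
- Large: Brio compares 18, 11, 20, 17 and picks L; Alto would get 7.
Maximizing over 9, 4, 7, Alto chooses Small. Subgame-perfect outcome: (Small, XL) with payoffs (9, 6).

Small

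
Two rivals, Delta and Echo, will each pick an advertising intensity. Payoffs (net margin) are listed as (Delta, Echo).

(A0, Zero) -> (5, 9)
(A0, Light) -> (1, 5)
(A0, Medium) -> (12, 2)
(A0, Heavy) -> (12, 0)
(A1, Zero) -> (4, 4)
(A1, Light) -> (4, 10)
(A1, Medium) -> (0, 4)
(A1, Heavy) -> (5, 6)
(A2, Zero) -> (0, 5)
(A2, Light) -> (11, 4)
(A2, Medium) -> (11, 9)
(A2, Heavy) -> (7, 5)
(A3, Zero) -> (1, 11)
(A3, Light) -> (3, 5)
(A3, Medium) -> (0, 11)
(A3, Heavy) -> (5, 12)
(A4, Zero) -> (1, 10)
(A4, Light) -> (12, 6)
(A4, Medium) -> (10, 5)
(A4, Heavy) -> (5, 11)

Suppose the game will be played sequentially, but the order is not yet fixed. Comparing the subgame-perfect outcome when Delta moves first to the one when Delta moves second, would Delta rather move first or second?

first

If Delta leads: Echo's best replies are A0→Zero, A1→Light, A2→Medium, A3→Heavy, A4→Heavy; Delta's induced payoffs 5, 4, 11, 5, 5; outcome (A2, Medium), payoffs (11, 9).
If Echo leads: Delta's best replies are Zero→A0, Light→A4, Medium→A0, Heavy→A0; Echo's induced payoffs 9, 6, 2, 0; outcome (A0, Zero), payoffs (5, 9).
Delta gets 11 moving first and 5 moving second, so Delta prefers to move first.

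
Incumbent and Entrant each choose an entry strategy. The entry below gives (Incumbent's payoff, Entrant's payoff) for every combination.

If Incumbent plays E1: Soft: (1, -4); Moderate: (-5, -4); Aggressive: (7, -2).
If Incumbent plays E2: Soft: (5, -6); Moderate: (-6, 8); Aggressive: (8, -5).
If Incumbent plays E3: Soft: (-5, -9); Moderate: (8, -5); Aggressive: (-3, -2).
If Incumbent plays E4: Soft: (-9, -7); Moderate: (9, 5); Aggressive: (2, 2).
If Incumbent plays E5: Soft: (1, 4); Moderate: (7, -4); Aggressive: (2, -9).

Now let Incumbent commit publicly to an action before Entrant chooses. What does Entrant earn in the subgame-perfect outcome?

Solve by backward induction (Incumbent leads).
- E1: Entrant compares -4, -4, -2 and picks Aggressive; Incumbent would get 7.
- E2: Entrant compares -6, 8, -5 and picks Moderate; Incumbent would get -6.
- E3: Entrant compares -9, -5, -2 and picks Aggressive; Incumbent would get -3.
- E4: Entrant compares -7, 5, 2 and picks Moderate; Incumbent would get 9.
- E5: Entrant compares 4, -4, -9 and picks Soft; Incumbent would get 1.
Maximizing over 7, -6, -3, 9, 1, Incumbent chooses E4. Subgame-perfect outcome: (E4, Moderate) with payoffs (9, 5).

5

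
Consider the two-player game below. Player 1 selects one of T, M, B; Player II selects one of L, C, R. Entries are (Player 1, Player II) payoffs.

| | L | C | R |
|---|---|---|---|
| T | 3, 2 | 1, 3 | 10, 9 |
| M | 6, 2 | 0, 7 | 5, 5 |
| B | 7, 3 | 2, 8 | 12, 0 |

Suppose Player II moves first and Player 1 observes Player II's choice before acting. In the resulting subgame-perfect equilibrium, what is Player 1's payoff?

2

Solve by backward induction (Player II leads).
- L: BR = B, leader payoff 3.
- C: BR = B, leader payoff 8.
- R: BR = B, leader payoff 0.
Among 3, 8, 0, the best is 8 at C. Subgame-perfect outcome: (B, C) with payoffs (2, 8).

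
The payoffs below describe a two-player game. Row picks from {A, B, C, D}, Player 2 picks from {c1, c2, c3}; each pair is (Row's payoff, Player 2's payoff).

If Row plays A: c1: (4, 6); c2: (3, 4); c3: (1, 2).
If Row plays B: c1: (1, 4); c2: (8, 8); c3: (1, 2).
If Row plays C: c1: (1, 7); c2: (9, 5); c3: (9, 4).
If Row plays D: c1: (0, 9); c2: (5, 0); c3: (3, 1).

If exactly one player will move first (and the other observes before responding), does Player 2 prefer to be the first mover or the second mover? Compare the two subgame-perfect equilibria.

second

If Row leads: Player 2's best replies are A→c1, B→c2, C→c1, D→c1; Row's induced payoffs 4, 8, 1, 0; outcome (B, c2), payoffs (8, 8).
If Player 2 leads: Row's best replies are c1→A, c2→C, c3→C; Player 2's induced payoffs 6, 5, 4; outcome (A, c1), payoffs (4, 6).
Player 2 gets 6 moving first and 8 moving second, so Player 2 prefers to move second.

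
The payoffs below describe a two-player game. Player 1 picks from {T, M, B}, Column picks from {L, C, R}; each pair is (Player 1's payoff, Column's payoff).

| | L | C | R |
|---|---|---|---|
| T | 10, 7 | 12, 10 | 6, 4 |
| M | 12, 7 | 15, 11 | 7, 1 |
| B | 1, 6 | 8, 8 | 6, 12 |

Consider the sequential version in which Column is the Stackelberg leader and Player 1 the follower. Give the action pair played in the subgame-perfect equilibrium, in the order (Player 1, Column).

Backward induction with Column moving first.
- L: BR = M, leader payoff 7.
- C: BR = M, leader payoff 11.
- R: BR = M, leader payoff 1.
Column's induced payoffs are 7, 11, 1, so Column commits to C. Subgame-perfect outcome: (M, C) with payoffs (15, 11).

(M, C)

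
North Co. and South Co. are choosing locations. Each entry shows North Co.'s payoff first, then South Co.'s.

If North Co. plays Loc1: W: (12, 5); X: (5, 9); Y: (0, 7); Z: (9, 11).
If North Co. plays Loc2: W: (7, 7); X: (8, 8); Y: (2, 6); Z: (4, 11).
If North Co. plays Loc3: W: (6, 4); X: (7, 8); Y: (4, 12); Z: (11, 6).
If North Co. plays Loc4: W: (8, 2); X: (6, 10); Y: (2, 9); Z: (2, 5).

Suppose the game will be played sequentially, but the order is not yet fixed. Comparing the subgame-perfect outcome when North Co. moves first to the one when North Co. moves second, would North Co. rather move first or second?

first

If North Co. leads: South Co.'s best replies are Loc1→Z, Loc2→Z, Loc3→Y, Loc4→X; North Co.'s induced payoffs 9, 4, 4, 6; outcome (Loc1, Z), payoffs (9, 11).
If South Co. leads: North Co.'s best replies are W→Loc1, X→Loc2, Y→Loc3, Z→Loc3; South Co.'s induced payoffs 5, 8, 12, 6; outcome (Loc3, Y), payoffs (4, 12).
North Co. gets 9 moving first and 4 moving second, so North Co. prefers to move first.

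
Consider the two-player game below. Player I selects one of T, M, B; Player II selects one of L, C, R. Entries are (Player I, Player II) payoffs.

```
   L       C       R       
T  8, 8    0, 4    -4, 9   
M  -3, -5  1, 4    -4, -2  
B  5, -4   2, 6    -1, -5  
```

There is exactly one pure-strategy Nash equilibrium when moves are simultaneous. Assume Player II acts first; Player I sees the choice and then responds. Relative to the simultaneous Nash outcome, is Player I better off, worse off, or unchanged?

better off

Work backward from Player I's decision.
- L → Player I plays T (best of 8, -3, 5); Player II gets 8.
- C → Player I plays B (best of 0, 1, 2); Player II gets 6.
- R → Player I plays B (best of -4, -4, -1); Player II gets -5.
Player II's induced payoffs are 8, 6, -5, so Player II commits to L. Subgame-perfect outcome: (T, L) with payoffs (8, 8).
Now find the simultaneous Nash equilibrium.
Player I's best replies: L→T; C→B; R→B.
Player II's best replies: T→R; M→C; B→C.
The unique mutual best reply is (B, C), giving (2, 6).
Player I earns 8 sequentially versus 2 at the Nash outcome: better off.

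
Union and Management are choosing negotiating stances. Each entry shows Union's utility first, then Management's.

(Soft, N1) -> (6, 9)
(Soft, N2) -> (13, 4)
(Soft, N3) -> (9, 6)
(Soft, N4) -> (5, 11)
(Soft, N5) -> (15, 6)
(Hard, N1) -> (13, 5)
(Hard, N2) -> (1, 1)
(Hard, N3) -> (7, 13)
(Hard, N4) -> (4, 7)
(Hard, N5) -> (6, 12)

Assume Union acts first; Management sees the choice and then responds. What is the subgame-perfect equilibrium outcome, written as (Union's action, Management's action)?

Backward induction with Union moving first.
- Soft → Management plays N4 (best of 9, 4, 6, 11, 6); Union gets 5.
- Hard → Management plays N3 (best of 5, 1, 13, 7, 12); Union gets 7.
Union's induced payoffs are 5, 7, so Union commits to Hard. Subgame-perfect outcome: (Hard, N3) with payoffs (7, 13).

(Hard, N3)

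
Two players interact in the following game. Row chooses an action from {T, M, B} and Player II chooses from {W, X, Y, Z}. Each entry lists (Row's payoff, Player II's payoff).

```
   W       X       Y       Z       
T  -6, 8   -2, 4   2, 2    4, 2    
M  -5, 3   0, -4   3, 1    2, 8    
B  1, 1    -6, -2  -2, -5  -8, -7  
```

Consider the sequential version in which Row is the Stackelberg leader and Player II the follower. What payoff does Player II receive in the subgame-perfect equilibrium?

Solve by backward induction (Row leads).
- T → Player II plays W (best of 8, 4, 2, 2); Row gets -6.
- M → Player II plays Z (best of 3, -4, 1, 8); Row gets 2.
- B → Player II plays W (best of 1, -2, -5, -7); Row gets 1.
Among -6, 2, 1, the best is 2 at M. Subgame-perfect outcome: (M, Z) with payoffs (2, 8).

8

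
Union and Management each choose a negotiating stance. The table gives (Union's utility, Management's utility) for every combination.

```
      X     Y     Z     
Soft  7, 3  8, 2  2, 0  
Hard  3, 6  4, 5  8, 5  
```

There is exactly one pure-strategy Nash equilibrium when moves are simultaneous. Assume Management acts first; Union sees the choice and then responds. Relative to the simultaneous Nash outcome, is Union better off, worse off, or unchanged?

better off

Solve by backward induction (Management leads).
- X: BR = Soft, leader payoff 3.
- Y: BR = Soft, leader payoff 2.
- Z: BR = Hard, leader payoff 5.
Maximizing over 3, 2, 5, Management chooses Z. Subgame-perfect outcome: (Hard, Z) with payoffs (8, 5).
Under simultaneous play:
Union's best replies: X→Soft; Y→Soft; Z→Hard.
Management's best replies: Soft→X; Hard→X.
The unique mutual best reply is (Soft, X), giving (7, 3).
Union earns 8 sequentially versus 7 at the Nash outcome: better off.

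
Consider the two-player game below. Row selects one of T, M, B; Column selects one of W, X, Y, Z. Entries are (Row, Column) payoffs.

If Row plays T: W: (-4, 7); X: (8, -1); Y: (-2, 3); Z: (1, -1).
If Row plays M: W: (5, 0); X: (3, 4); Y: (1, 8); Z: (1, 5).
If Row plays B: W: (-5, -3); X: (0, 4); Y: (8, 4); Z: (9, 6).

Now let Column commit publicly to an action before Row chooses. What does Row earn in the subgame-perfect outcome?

Work backward from Row's decision.
- W: Row compares -4, 5, -5 and picks M; Column would get 0.
- X: Row compares 8, 3, 0 and picks T; Column would get -1.
- Y: Row compares -2, 1, 8 and picks B; Column would get 4.
- Z: Row compares 1, 1, 9 and picks B; Column would get 6.
Among 0, -1, 4, 6, the best is 6 at Z. Subgame-perfect outcome: (B, Z) with payoffs (9, 6).

9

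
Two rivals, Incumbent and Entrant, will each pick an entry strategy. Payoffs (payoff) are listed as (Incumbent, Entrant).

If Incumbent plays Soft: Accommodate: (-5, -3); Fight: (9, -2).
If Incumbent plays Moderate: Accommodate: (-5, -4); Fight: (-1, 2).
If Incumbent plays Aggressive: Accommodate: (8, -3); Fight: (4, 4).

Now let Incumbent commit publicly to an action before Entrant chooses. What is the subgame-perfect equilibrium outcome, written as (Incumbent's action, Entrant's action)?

(Soft, Fight)

Entrant best-responds to each possible Incumbent move:
- Soft: BR = Fight, leader payoff 9.
- Moderate: BR = Fight, leader payoff -1.
- Aggressive: BR = Fight, leader payoff 4.
Maximizing over 9, -1, 4, Incumbent chooses Soft. Subgame-perfect outcome: (Soft, Fight) with payoffs (9, -2).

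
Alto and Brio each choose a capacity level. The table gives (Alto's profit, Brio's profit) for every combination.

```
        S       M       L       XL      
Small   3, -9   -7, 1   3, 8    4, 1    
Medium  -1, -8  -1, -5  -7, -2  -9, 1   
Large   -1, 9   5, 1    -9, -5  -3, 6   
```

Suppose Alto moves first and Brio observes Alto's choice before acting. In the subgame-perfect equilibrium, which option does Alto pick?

Solve by backward induction (Alto leads).
- Small → Brio plays L (best of -9, 1, 8, 1); Alto gets 3.
- Medium → Brio plays XL (best of -8, -5, -2, 1); Alto gets -9.
- Large → Brio plays S (best of 9, 1, -5, 6); Alto gets -1.
Among 3, -9, -1, the best is 3 at Small. Subgame-perfect outcome: (Small, L) with payoffs (3, 8).

Small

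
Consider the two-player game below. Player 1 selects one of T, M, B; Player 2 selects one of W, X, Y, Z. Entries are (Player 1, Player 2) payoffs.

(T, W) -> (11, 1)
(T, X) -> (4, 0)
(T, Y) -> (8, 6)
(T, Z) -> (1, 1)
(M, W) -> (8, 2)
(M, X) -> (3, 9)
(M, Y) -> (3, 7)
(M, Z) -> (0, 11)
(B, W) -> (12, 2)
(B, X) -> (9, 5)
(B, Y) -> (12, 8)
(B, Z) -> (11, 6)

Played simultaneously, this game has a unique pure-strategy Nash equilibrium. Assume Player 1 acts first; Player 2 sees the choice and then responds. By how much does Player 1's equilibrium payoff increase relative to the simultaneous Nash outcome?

0

Solve by backward induction (Player 1 leads).
- T: Player 2 compares 1, 0, 6, 1 and picks Y; Player 1 would get 8.
- M: Player 2 compares 2, 9, 7, 11 and picks Z; Player 1 would get 0.
- B: Player 2 compares 2, 5, 8, 6 and picks Y; Player 1 would get 12.
Player 1's induced payoffs are 8, 0, 12, so Player 1 commits to B. Subgame-perfect outcome: (B, Y) with payoffs (12, 8).
For the simultaneous game, intersect best replies.
Player 1's best replies: W→B; X→B; Y→B; Z→B.
Player 2's best replies: T→Y; M→Z; B→Y.
Only (B, Y) has each player best-responding; Nash payoffs (12, 8).
Player 1's commitment gain: 12 − 12 = 0.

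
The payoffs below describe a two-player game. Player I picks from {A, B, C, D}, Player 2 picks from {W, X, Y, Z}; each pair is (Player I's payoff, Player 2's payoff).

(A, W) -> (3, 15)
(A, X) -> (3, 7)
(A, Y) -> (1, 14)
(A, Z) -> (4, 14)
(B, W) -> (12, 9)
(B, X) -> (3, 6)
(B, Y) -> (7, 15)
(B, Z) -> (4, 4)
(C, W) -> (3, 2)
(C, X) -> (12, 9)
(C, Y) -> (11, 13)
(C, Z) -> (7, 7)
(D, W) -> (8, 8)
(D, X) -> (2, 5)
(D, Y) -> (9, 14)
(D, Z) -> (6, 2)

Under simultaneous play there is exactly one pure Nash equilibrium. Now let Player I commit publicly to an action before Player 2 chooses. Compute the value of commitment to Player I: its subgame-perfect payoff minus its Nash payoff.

0

Solve by backward induction (Player I leads).
- A → Player 2 plays W (best of 15, 7, 14, 14); Player I gets 3.
- B → Player 2 plays Y (best of 9, 6, 15, 4); Player I gets 7.
- C → Player 2 plays Y (best of 2, 9, 13, 7); Player I gets 11.
- D → Player 2 plays Y (best of 8, 5, 14, 2); Player I gets 9.
Maximizing over 3, 7, 11, 9, Player I chooses C. Subgame-perfect outcome: (C, Y) with payoffs (11, 13).
Now find the simultaneous Nash equilibrium.
Player I's best replies: W→B; X→C; Y→C; Z→C.
Player 2's best replies: A→W; B→Y; C→Y; D→Y.
The unique mutual best reply is (C, Y), giving (11, 13).
Player I's commitment gain: 11 − 11 = 0.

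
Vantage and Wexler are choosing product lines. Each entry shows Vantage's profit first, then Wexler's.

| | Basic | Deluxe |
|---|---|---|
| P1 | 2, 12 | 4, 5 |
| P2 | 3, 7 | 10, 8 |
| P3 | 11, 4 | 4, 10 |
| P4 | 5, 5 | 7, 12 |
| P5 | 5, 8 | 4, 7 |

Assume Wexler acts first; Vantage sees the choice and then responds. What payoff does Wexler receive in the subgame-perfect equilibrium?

8

Vantage best-responds to each possible Wexler move:
- Basic: BR = P3, leader payoff 4.
- Deluxe: BR = P2, leader payoff 8.
Among 4, 8, the best is 8 at Deluxe. Subgame-perfect outcome: (P2, Deluxe) with payoffs (10, 8).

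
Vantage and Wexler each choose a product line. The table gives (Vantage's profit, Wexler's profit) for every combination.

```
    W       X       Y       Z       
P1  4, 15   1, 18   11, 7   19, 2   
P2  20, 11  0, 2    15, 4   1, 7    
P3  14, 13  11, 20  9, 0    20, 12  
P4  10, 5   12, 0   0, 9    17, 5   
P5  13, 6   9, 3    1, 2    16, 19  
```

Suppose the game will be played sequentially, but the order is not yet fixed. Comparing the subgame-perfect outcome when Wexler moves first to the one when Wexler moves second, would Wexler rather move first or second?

first

If Vantage leads: Wexler's best replies are P1→X, P2→W, P3→X, P4→Y, P5→Z; Vantage's induced payoffs 1, 20, 11, 0, 16; outcome (P2, W), payoffs (20, 11).
If Wexler leads: Vantage's best replies are W→P2, X→P4, Y→P2, Z→P3; Wexler's induced payoffs 11, 0, 4, 12; outcome (P3, Z), payoffs (20, 12).
Wexler gets 12 moving first and 11 moving second, so Wexler prefers to move first.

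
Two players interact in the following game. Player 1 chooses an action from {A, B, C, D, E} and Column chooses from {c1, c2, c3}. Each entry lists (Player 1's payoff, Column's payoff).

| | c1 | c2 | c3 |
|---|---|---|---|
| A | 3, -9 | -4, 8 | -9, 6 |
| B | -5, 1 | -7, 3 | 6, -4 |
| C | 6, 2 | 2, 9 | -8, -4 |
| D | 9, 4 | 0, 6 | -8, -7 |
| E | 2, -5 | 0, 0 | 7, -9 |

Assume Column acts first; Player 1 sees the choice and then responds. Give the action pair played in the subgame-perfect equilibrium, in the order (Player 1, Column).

Work backward from Player 1's decision.
- c1: Player 1 compares 3, -5, 6, 9, 2 and picks D; Column would get 4.
- c2: Player 1 compares -4, -7, 2, 0, 0 and picks C; Column would get 9.
- c3: Player 1 compares -9, 6, -8, -8, 7 and picks E; Column would get -9.
Among 4, 9, -9, the best is 9 at c2. Subgame-perfect outcome: (C, c2) with payoffs (2, 9).

(C, c2)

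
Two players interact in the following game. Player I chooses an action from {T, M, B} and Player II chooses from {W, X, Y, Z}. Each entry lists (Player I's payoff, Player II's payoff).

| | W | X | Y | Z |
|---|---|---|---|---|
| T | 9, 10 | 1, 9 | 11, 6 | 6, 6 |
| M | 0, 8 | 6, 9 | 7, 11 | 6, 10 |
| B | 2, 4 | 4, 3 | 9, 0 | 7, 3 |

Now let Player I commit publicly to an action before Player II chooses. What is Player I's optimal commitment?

T

Player II best-responds to each possible Player I move:
- T → Player II plays W (best of 10, 9, 6, 6); Player I gets 9.
- M → Player II plays Y (best of 8, 9, 11, 10); Player I gets 7.
- B → Player II plays W (best of 4, 3, 0, 3); Player I gets 2.
Among 9, 7, 2, the best is 9 at T. Subgame-perfect outcome: (T, W) with payoffs (9, 10).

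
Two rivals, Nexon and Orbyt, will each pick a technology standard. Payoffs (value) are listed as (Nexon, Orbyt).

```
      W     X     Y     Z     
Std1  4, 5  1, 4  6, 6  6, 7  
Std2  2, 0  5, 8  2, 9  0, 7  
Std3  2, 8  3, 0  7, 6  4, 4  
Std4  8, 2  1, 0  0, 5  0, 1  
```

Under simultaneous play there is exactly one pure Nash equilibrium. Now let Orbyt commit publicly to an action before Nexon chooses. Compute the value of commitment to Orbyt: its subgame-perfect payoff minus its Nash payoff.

1

Backward induction with Orbyt moving first.
- W: Nexon compares 4, 2, 2, 8 and picks Std4; Orbyt would get 2.
- X: Nexon compares 1, 5, 3, 1 and picks Std2; Orbyt would get 8.
- Y: Nexon compares 6, 2, 7, 0 and picks Std3; Orbyt would get 6.
- Z: Nexon compares 6, 0, 4, 0 and picks Std1; Orbyt would get 7.
Maximizing over 2, 8, 6, 7, Orbyt chooses X. Subgame-perfect outcome: (Std2, X) with payoffs (5, 8).
Now find the simultaneous Nash equilibrium.
Nexon's best replies: W→Std4; X→Std2; Y→Std3; Z→Std1.
Orbyt's best replies: Std1→Z; Std2→Y; Std3→W; Std4→Y.
Only (Std1, Z) has each player best-responding; Nash payoffs (6, 7).
Orbyt's commitment gain: 8 − 7 = 1.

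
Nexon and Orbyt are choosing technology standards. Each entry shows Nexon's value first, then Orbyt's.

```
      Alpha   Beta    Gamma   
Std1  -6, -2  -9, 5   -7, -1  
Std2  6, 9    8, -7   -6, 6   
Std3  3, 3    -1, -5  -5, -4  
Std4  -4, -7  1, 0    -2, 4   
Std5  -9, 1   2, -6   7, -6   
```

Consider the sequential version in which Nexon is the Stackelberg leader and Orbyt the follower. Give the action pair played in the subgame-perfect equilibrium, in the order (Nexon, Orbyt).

(Std2, Alpha)

Orbyt best-responds to each possible Nexon move:
- Std1 → Orbyt plays Beta (best of -2, 5, -1); Nexon gets -9.
- Std2 → Orbyt plays Alpha (best of 9, -7, 6); Nexon gets 6.
- Std3 → Orbyt plays Alpha (best of 3, -5, -4); Nexon gets 3.
- Std4 → Orbyt plays Gamma (best of -7, 0, 4); Nexon gets -2.
- Std5 → Orbyt plays Alpha (best of 1, -6, -6); Nexon gets -9.
Nexon's induced payoffs are -9, 6, 3, -2, -9, so Nexon commits to Std2. Subgame-perfect outcome: (Std2, Alpha) with payoffs (6, 9).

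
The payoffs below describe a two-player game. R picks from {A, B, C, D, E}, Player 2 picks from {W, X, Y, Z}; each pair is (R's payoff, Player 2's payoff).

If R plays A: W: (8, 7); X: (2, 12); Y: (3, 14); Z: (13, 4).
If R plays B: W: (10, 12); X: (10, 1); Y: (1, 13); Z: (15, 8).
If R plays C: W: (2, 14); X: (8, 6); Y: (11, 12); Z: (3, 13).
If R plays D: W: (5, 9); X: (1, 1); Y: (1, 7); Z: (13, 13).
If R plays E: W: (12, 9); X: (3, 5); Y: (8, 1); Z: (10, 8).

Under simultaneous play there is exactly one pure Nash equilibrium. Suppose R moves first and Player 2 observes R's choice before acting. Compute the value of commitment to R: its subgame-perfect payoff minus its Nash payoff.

Work backward from Player 2's decision.
- A: Player 2 compares 7, 12, 14, 4 and picks Y; R would get 3.
- B: Player 2 compares 12, 1, 13, 8 and picks Y; R would get 1.
- C: Player 2 compares 14, 6, 12, 13 and picks W; R would get 2.
- D: Player 2 compares 9, 1, 7, 13 and picks Z; R would get 13.
- E: Player 2 compares 9, 5, 1, 8 and picks W; R would get 12.
R's induced payoffs are 3, 1, 2, 13, 12, so R commits to D. Subgame-perfect outcome: (D, Z) with payoffs (13, 13).
Now find the simultaneous Nash equilibrium.
R's best replies: W→E; X→B; Y→C; Z→B.
Player 2's best replies: A→Y; B→Y; C→W; D→Z; E→W.
The unique mutual best reply is (E, W), giving (12, 9).
R's commitment gain: 13 − 12 = 1.

1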